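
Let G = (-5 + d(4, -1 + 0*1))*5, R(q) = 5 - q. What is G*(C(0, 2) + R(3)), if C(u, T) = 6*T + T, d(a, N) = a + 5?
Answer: 320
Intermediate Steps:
d(a, N) = 5 + a
C(u, T) = 7*T
G = 20 (G = (-5 + (5 + 4))*5 = (-5 + 9)*5 = 4*5 = 20)
G*(C(0, 2) + R(3)) = 20*(7*2 + (5 - 1*3)) = 20*(14 + (5 - 3)) = 20*(14 + 2) = 20*16 = 320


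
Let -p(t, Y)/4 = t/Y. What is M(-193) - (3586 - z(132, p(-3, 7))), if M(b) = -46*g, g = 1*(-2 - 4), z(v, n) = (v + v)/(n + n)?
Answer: -3233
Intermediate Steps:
p(t, Y) = -4*t/Y
z(v, n) = v/n (z(v, n) = (2*v)/((2*n)) = (2*v)*(1/(2*n)) = v/n)
g = -6 (g = 1*(-6) = -6)
M(b) = 276 (M(b) = -46*(-6) = 276)
M(-193) - (3586 - z(132, p(-3, 7))) = 276 - (3586 - 132/((-4*(-3)/7))) = 276 - (3586 - 132/((-4*(-3)*⅐))) = 276 - (3586 - 132/12/7) = 276 - (3586 - 132*7/12) = 276 - (3586 - 1*77) = 276 - (3586 - 77) = 276 - 1*3509 = 276 - 3509 = -3233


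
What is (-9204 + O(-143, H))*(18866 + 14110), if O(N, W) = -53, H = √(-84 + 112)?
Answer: -305258832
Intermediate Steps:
H = 2*√7 (H = √28 = 2*√7 ≈ 5.2915)
(-9204 + O(-143, H))*(18866 + 14110) = (-9204 - 53)*(18866 + 14110) = -9257*32976 = -305258832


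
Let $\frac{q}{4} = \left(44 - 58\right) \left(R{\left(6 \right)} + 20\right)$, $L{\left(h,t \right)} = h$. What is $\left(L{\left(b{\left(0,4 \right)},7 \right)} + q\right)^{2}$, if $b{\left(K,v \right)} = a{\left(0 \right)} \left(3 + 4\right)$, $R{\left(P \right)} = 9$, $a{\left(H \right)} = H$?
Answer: $2637376$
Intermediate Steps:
$b{\left(K,v \right)} = 0$ ($b{\left(K,v \right)} = 0 \left(3 + 4\right) = 0 \cdot 7 = 0$)
$q = -1624$ ($q = 4 \left(44 - 58\right) \left(9 + 20\right) = 4 \left(\left(-14\right) 29\right) = 4 \left(-406\right) = -1624$)
$\left(L{\left(b{\left(0,4 \right)},7 \right)} + q\right)^{2} = \left(0 - 1624\right)^{2} = \left(-1624\right)^{2} = 2637376$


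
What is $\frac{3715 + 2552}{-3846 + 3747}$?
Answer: $- \frac{2089}{33} \approx -63.303$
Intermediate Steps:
$\frac{3715 + 2552}{-3846 + 3747} = \frac{6267}{-99} = 6267 \left(- \frac{1}{99}\right) = - \frac{2089}{33}$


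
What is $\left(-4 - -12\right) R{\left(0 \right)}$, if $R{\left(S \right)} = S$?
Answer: $0$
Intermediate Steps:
$\left(-4 - -12\right) R{\left(0 \right)} = \left(-4 - -12\right) 0 = \left(-4 + 12\right) 0 = 8 \cdot 0 = 0$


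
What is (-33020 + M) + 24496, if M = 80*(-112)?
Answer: -17484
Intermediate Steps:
M = -8960
(-33020 + M) + 24496 = (-33020 - 8960) + 24496 = -41980 + 24496 = -17484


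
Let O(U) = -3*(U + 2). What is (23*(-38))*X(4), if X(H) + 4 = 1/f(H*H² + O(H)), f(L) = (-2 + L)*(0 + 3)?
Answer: 230299/66 ≈ 3489.4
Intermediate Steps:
O(U) = -6 - 3*U (O(U) = -3*(2 + U) = -6 - 3*U)
f(L) = -6 + 3*L (f(L) = (-2 + L)*3 = -6 + 3*L)
X(H) = -4 + 1/(-24 - 9*H + 3*H³) (X(H) = -4 + 1/(-6 + 3*(H*H² + (-6 - 3*H))) = -4 + 1/(-6 + 3*(H³ + (-6 - 3*H))) = -4 + 1/(-6 + 3*(-6 + H³ - 3*H)) = -4 + 1/(-6 + (-18 - 9*H + 3*H³)) = -4 + 1/(-24 - 9*H + 3*H³))
(23*(-38))*X(4) = (23*(-38))*((-97 - 36*4 + 12*4³)/(3*(8 - 1*4³ + 3*4))) = -874*(-97 - 144 + 12*64)/(3*(8 - 1*64 + 12)) = -874*(-97 - 144 + 768)/(3*(8 - 64 + 12)) = -874*527/(3*(-44)) = -874*(-1)*527/(3*44) = -874*(-527/132) = 230299/66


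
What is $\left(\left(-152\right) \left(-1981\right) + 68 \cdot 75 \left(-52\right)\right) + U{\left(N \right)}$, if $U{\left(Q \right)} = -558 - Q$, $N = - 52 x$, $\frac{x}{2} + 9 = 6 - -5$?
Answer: $35562$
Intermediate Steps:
$x = 4$ ($x = -18 + 2 \left(6 - -5\right) = -18 + 2 \left(6 + 5\right) = -18 + 2 \cdot 11 = -18 + 22 = 4$)
$N = -208$ ($N = \left(-52\right) 4 = -208$)
$\left(\left(-152\right) \left(-1981\right) + 68 \cdot 75 \left(-52\right)\right) + U{\left(N \right)} = \left(\left(-152\right) \left(-1981\right) + 68 \cdot 75 \left(-52\right)\right) - 350 = \left(301112 + 5100 \left(-52\right)\right) + \left(-558 + 208\right) = \left(301112 - 265200\right) - 350 = 35912 - 350 = 35562$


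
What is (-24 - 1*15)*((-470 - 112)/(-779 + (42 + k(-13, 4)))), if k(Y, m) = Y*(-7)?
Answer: -11349/323 ≈ -35.136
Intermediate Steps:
k(Y, m) = -7*Y
(-24 - 1*15)*((-470 - 112)/(-779 + (42 + k(-13, 4)))) = (-24 - 1*15)*((-470 - 112)/(-779 + (42 - 7*(-13)))) = (-24 - 15)*(-582/(-779 + (42 + 91))) = -(-22698)/(-779 + 133) = -(-22698)/(-646) = -(-22698)*(-1)/646 = -39*291/323 = -11349/323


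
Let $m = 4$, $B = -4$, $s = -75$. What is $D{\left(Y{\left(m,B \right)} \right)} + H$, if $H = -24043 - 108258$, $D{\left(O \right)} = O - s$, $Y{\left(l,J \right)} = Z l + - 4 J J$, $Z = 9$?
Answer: $-132254$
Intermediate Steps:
$Y{\left(l,J \right)} = - 4 J^{2} + 9 l$ ($Y{\left(l,J \right)} = 9 l + - 4 J J = 9 l - 4 J^{2} = - 4 J^{2} + 9 l$)
$D{\left(O \right)} = 75 + O$ ($D{\left(O \right)} = O - -75 = O + 75 = 75 + O$)
$H = -132301$
$D{\left(Y{\left(m,B \right)} \right)} + H = \left(75 + \left(- 4 \left(-4\right)^{2} + 9 \cdot 4\right)\right) - 132301 = \left(75 + \left(\left(-4\right) 16 + 36\right)\right) - 132301 = \left(75 + \left(-64 + 36\right)\right) - 132301 = \left(75 - 28\right) - 132301 = 47 - 132301 = -132254$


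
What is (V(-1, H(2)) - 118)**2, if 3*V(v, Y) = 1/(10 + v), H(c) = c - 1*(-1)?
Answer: 10144225/729 ≈ 13915.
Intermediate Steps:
H(c) = 1 + c (H(c) = c + 1 = 1 + c)
V(v, Y) = 1/(3*(10 + v))
(V(-1, H(2)) - 118)**2 = (1/(3*(10 - 1)) - 118)**2 = ((1/3)/9 - 118)**2 = ((1/3)*(1/9) - 118)**2 = (1/27 - 118)**2 = (-3185/27)**2 = 10144225/729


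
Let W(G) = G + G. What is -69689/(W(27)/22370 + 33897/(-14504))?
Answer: 11305454128360/378746337 ≈ 29850.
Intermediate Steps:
W(G) = 2*G
-69689/(W(27)/22370 + 33897/(-14504)) = -69689/((2*27)/22370 + 33897/(-14504)) = -69689/(54*(1/22370) + 33897*(-1/14504)) = -69689/(27/11185 - 33897/14504) = -69689/(-378746337/162227240) = -69689*(-162227240/378746337) = 11305454128360/378746337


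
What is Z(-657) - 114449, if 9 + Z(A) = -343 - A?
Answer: -114144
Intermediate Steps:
Z(A) = -352 - A (Z(A) = -9 + (-343 - A) = -352 - A)
Z(-657) - 114449 = (-352 - 1*(-657)) - 114449 = (-352 + 657) - 114449 = 305 - 114449 = -114144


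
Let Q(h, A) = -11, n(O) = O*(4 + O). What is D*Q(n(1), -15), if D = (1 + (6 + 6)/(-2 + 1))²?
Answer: -1331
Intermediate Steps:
D = 121 (D = (1 + 12/(-1))² = (1 + 12*(-1))² = (1 - 12)² = (-11)² = 121)
D*Q(n(1), -15) = 121*(-11) = -1331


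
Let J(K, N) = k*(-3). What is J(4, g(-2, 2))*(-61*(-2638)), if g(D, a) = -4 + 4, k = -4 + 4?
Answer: 0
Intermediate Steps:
k = 0
g(D, a) = 0
J(K, N) = 0 (J(K, N) = 0*(-3) = 0)
J(4, g(-2, 2))*(-61*(-2638)) = 0*(-61*(-2638)) = 0*160918 = 0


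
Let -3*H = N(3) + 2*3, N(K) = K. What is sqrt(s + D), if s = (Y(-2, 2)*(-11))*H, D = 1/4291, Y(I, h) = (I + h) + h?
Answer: sqrt(1215241237)/4291 ≈ 8.1241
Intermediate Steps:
Y(I, h) = I + 2*h
D = 1/4291 ≈ 0.00023305
H = -3 (H = -(3 + 2*3)/3 = -(3 + 6)/3 = -1/3*9 = -3)
s = 66 (s = ((-2 + 2*2)*(-11))*(-3) = ((-2 + 4)*(-11))*(-3) = (2*(-11))*(-3) = -22*(-3) = 66)
sqrt(s + D) = sqrt(66 + 1/4291) = sqrt(283207/4291) = sqrt(1215241237)/4291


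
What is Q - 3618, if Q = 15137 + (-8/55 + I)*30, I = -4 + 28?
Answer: 134581/11 ≈ 12235.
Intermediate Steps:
I = 24
Q = 174379/11 (Q = 15137 + (-8/55 + 24)*30 = 15137 + (1312/55)*30 = 15137 + 7872/11 = 174379/11 ≈ 15853.)
Q - 3618 = 174379/11 - 3618 = 134581/11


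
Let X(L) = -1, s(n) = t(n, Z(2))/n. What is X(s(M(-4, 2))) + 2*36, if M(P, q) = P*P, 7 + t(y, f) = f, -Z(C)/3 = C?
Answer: 71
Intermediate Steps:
Z(C) = -3*C
t(y, f) = -7 + f
M(P, q) = P**2
s(n) = -13/n (s(n) = (-7 - 3*2)/n = (-7 - 6)/n = -13/n)
X(s(M(-4, 2))) + 2*36 = -1 + 2*36 = -1 + 72 = 71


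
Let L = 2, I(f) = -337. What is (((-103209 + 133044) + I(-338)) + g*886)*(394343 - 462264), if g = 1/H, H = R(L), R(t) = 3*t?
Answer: -6040689977/3 ≈ -2.0136e+9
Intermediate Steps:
H = 6 (H = 3*2 = 6)
g = ⅙ (g = 1/6 = ⅙ ≈ 0.16667)
(((-103209 + 133044) + I(-338)) + g*886)*(394343 - 462264) = (((-103209 + 133044) - 337) + (⅙)*886)*(394343 - 462264) = ((29835 - 337) + 443/3)*(-67921) = (29498 + 443/3)*(-67921) = (88937/3)*(-67921) = -6040689977/3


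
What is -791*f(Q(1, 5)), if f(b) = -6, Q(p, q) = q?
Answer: 4746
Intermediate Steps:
-791*f(Q(1, 5)) = -791*(-6) = 4746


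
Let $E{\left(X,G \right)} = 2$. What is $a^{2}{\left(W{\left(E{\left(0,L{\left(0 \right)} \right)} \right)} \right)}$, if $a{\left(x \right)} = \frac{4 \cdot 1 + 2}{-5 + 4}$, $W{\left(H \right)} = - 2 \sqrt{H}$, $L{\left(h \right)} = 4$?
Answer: $36$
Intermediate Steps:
$a{\left(x \right)} = -6$ ($a{\left(x \right)} = \frac{4 + 2}{-1} = 6 \left(-1\right) = -6$)
$a^{2}{\left(W{\left(E{\left(0,L{\left(0 \right)} \right)} \right)} \right)} = \left(-6\right)^{2} = 36$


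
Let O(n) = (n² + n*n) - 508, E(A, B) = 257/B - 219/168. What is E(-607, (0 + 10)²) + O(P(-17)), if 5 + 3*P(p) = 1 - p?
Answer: -5911643/12600 ≈ -469.18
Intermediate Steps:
E(A, B) = -73/56 + 257/B (E(A, B) = 257/B - 219*1/168 = 257/B - 73/56 = -73/56 + 257/B)
P(p) = -4/3 - p/3 (P(p) = -5/3 + (1 - p)/3 = -5/3 + (⅓ - p/3) = -4/3 - p/3)
O(n) = -508 + 2*n² (O(n) = (n² + n²) - 508 = 2*n² - 508 = -508 + 2*n²)
E(-607, (0 + 10)²) + O(P(-17)) = (-73/56 + 257/((0 + 10)²)) + (-508 + 2*(-4/3 - ⅓*(-17))²) = (-73/56 + 257/(10²)) + (-508 + 2*(-4/3 + 17/3)²) = (-73/56 + 257/100) + (-508 + 2*(13/3)²) = (-73/56 + 257*(1/100)) + (-508 + 2*(169/9)) = (-73/56 + 257/100) + (-508 + 338/9) = 1773/1400 - 4234/9 = -5911643/12600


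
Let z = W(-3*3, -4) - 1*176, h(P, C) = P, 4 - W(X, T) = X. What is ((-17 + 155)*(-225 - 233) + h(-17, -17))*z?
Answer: 10305023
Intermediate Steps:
W(X, T) = 4 - X
z = -163 (z = (4 - (-3)*3) - 1*176 = (4 - 1*(-9)) - 176 = (4 + 9) - 176 = 13 - 176 = -163)
((-17 + 155)*(-225 - 233) + h(-17, -17))*z = ((-17 + 155)*(-225 - 233) - 17)*(-163) = (138*(-458) - 17)*(-163) = (-63204 - 17)*(-163) = -63221*(-163) = 10305023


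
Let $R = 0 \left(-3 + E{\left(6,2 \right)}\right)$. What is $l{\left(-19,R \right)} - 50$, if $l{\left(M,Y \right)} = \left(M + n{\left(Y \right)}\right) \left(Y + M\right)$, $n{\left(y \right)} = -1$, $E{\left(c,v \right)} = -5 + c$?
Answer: $330$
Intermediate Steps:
$R = 0$ ($R = 0 \left(-3 + \left(-5 + 6\right)\right) = 0 \left(-3 + 1\right) = 0 \left(-2\right) = 0$)
$l{\left(M,Y \right)} = \left(-1 + M\right) \left(M + Y\right)$ ($l{\left(M,Y \right)} = \left(M - 1\right) \left(Y + M\right) = \left(-1 + M\right) \left(M + Y\right)$)
$l{\left(-19,R \right)} - 50 = \left(\left(-19\right)^{2} - -19 - 0 - 0\right) - 50 = \left(361 + 19 + 0 + 0\right) - 50 = 380 - 50 = 330$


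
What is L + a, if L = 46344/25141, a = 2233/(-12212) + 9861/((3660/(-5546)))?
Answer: -1399073906671171/93641677060 ≈ -14941.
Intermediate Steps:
a = -55655961271/3724660 (a = 2233*(-1/12212) + 9861/((3660*(-1/5546))) = -2233/12212 + 9861/(-1830/2773) = -2233/12212 + 9861*(-2773/1830) = -2233/12212 - 9114851/610 = -55655961271/3724660 ≈ -14943.)
L = 46344/25141 (L = 46344*(1/25141) = 46344/25141 ≈ 1.8434)
L + a = 46344/25141 - 55655961271/3724660 = -1399073906671171/93641677060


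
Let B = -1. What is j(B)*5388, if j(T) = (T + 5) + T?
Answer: 16164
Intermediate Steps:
j(T) = 5 + 2*T (j(T) = (5 + T) + T = 5 + 2*T)
j(B)*5388 = (5 + 2*(-1))*5388 = (5 - 2)*5388 = 3*5388 = 16164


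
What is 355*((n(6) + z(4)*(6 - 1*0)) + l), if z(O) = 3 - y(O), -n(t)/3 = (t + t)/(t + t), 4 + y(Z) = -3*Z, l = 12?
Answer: 43665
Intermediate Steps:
y(Z) = -4 - 3*Z
n(t) = -3 (n(t) = -3*(t + t)/(t + t) = -3*2*t/(2*t) = -3*2*t*1/(2*t) = -3*1 = -3)
z(O) = 7 + 3*O (z(O) = 3 - (-4 - 3*O) = 3 + (4 + 3*O) = 7 + 3*O)
355*((n(6) + z(4)*(6 - 1*0)) + l) = 355*((-3 + (7 + 3*4)*(6 - 1*0)) + 12) = 355*((-3 + (7 + 12)*(6 + 0)) + 12) = 355*((-3 + 19*6) + 12) = 355*((-3 + 114) + 12) = 355*(111 + 12) = 355*123 = 43665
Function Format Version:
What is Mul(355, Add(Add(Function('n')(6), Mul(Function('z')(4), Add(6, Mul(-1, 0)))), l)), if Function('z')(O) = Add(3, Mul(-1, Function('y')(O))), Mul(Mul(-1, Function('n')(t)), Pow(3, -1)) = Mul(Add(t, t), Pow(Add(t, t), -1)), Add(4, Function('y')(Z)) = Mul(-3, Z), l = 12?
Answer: 43665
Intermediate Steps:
Function('y')(Z) = Add(-4, Mul(-3, Z))
Function('n')(t) = -3 (Function('n')(t) = Mul(-3, Mul(Add(t, t), Pow(Add(t, t), -1))) = Mul(-3, Mul(Mul(2, t), Pow(Mul(2, t), -1))) = Mul(-3, Mul(Mul(2, t), Mul(Rational(1, 2), Pow(t, -1)))) = Mul(-3, 1) = -3)
Function('z')(O) = Add(7, Mul(3, O)) (Function('z')(O) = Add(3, Mul(-1, Add(-4, Mul(-3, O)))) = Add(3, Add(4, Mul(3, O))) = Add(7, Mul(3, O)))
Mul(355, Add(Add(Function('n')(6), Mul(Function('z')(4), Add(6, Mul(-1, 0)))), l)) = Mul(355, Add(Add(-3, Mul(Add(7, Mul(3, 4)), Add(6, Mul(-1, 0)))), 12)) = Mul(355, Add(Add(-3, Mul(Add(7, 12), Add(6, 0))), 12)) = Mul(355, Add(Add(-3, Mul(19, 6)), 12)) = Mul(355, Add(Add(-3, 114), 12)) = Mul(355, Add(111, 12)) = Mul(355, 123) = 43665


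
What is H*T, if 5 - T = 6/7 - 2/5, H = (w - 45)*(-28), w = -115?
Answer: 20352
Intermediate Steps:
H = 4480 (H = (-115 - 45)*(-28) = -160*(-28) = 4480)
T = 159/35 (T = 5 - (6/7 - 2/5) = 5 - (6*(⅐) - 2*⅕) = 5 - (6/7 - ⅖) = 5 - 1*16/35 = 5 - 16/35 = 159/35 ≈ 4.5429)
H*T = 4480*(159/35) = 20352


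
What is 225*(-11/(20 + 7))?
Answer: -275/3 ≈ -91.667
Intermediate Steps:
225*(-11/(20 + 7)) = 225*(-11/27) = -275/3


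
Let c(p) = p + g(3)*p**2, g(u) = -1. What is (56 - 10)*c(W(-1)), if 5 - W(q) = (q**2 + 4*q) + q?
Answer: -3312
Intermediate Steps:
W(q) = 5 - q**2 - 5*q (W(q) = 5 - ((q**2 + 4*q) + q) = 5 - (q**2 + 5*q) = 5 + (-q**2 - 5*q) = 5 - q**2 - 5*q)
c(p) = p - p**2
(56 - 10)*c(W(-1)) = (56 - 10)*((5 - 1*(-1)**2 - 5*(-1))*(1 - (5 - 1*(-1)**2 - 5*(-1)))) = 46*((5 - 1*1 + 5)*(1 - (5 - 1*1 + 5))) = 46*((5 - 1 + 5)*(1 - (5 - 1 + 5))) = 46*(9*(1 - 1*9)) = 46*(9*(1 - 9)) = 46*(9*(-8)) = 46*(-72) = -3312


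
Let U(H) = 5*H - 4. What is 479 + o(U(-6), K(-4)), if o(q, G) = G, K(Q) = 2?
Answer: 481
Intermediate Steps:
U(H) = -4 + 5*H
479 + o(U(-6), K(-4)) = 479 + 2 = 481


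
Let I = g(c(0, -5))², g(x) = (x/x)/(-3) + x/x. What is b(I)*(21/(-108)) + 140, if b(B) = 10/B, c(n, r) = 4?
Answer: 1085/8 ≈ 135.63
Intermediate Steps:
g(x) = ⅔ (g(x) = 1*(-⅓) + 1 = -⅓ + 1 = ⅔)
I = 4/9 (I = (⅔)² = 4/9 ≈ 0.44444)
b(I)*(21/(-108)) + 140 = (10/(4/9))*(21/(-108)) + 140 = (10*(9/4))*(21*(-1/108)) + 140 = (45/2)*(-7/36) + 140 = -35/8 + 140 = 1085/8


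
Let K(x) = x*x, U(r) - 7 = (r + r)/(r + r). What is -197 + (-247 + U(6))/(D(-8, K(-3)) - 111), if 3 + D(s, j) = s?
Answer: -23795/122 ≈ -195.04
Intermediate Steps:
U(r) = 8 (U(r) = 7 + (r + r)/(r + r) = 7 + (2*r)/((2*r)) = 7 + (2*r)*(1/(2*r)) = 7 + 1 = 8)
K(x) = x**2
D(s, j) = -3 + s
-197 + (-247 + U(6))/(D(-8, K(-3)) - 111) = -197 + (-247 + 8)/((-3 - 8) - 111) = -197 - 239/(-11 - 111) = -197 - 239/(-122) = -197 - 239*(-1/122) = -197 + 239/122 = -23795/122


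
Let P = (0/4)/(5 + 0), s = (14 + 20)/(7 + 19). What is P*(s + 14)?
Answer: 0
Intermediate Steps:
s = 17/13 (s = 34/26 = 34*(1/26) = 17/13 ≈ 1.3077)
P = 0 (P = (0*(¼))/5 = 0*(⅕) = 0)
P*(s + 14) = 0*(17/13 + 14) = 0*(199/13) = 0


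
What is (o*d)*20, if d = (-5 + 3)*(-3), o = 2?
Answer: 240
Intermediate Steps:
d = 6 (d = -2*(-3) = 6)
(o*d)*20 = (2*6)*20 = 12*20 = 240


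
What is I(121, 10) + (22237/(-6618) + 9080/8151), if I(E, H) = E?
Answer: 711775459/5993702 ≈ 118.75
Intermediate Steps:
I(121, 10) + (22237/(-6618) + 9080/8151) = 121 + (22237/(-6618) + 9080/8151) = 121 + (22237*(-1/6618) + 9080*(1/8151)) = 121 + (-22237/6618 + 9080/8151) = 121 - 13462483/5993702 = 711775459/5993702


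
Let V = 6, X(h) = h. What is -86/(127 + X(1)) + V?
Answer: 341/64 ≈ 5.3281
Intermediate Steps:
-86/(127 + X(1)) + V = -86/(127 + 1) + 6 = -86/128 + 6 = (1/128)*(-86) + 6 = -43/64 + 6 = 341/64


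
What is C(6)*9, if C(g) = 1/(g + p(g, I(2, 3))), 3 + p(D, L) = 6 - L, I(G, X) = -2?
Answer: 9/11 ≈ 0.81818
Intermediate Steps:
p(D, L) = 3 - L (p(D, L) = -3 + (6 - L) = 3 - L)
C(g) = 1/(5 + g) (C(g) = 1/(g + (3 - 1*(-2))) = 1/(g + (3 + 2)) = 1/(g + 5) = 1/(5 + g))
C(6)*9 = 9/(5 + 6) = 9/11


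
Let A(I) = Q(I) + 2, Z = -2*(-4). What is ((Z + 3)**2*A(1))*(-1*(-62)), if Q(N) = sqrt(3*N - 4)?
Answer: 15004 + 7502*I ≈ 15004.0 + 7502.0*I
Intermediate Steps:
Z = 8
Q(N) = sqrt(-4 + 3*N)
A(I) = 2 + sqrt(-4 + 3*I) (A(I) = sqrt(-4 + 3*I) + 2 = 2 + sqrt(-4 + 3*I))
((Z + 3)**2*A(1))*(-1*(-62)) = ((8 + 3)**2*(2 + sqrt(-4 + 3*1)))*(-1*(-62)) = (11**2*(2 + sqrt(-4 + 3)))*62 = (121*(2 + sqrt(-1)))*62 = (121*(2 + I))*62 = (242 + 121*I)*62 = 15004 + 7502*I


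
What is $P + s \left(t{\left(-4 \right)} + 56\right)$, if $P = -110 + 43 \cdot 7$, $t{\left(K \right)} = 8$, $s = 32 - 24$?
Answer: $703$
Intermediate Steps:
$s = 8$ ($s = 32 - 24 = 8$)
$P = 191$ ($P = -110 + 301 = 191$)
$P + s \left(t{\left(-4 \right)} + 56\right) = 191 + 8 \left(8 + 56\right) = 191 + 8 \cdot 64 = 191 + 512 = 703$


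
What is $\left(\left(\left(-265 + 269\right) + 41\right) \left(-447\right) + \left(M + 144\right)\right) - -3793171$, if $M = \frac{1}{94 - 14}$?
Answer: $\frac{301856001}{80} \approx 3.7732 \cdot 10^{6}$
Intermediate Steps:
$M = \frac{1}{80} \approx 0.0125$
$\left(\left(\left(-265 + 269\right) + 41\right) \left(-447\right) + \left(M + 144\right)\right) - -3793171 = \left(\left(\left(-265 + 269\right) + 41\right) \left(-447\right) + \left(\frac{1}{80} + 144\right)\right) - -3793171 = \left(\left(4 + 41\right) \left(-447\right) + \frac{11521}{80}\right) + 3793171 = \left(45 \left(-447\right) + \frac{11521}{80}\right) + 3793171 = \left(-20115 + \frac{11521}{80}\right) + 3793171 = - \frac{1597679}{80} + 3793171 = \frac{301856001}{80}$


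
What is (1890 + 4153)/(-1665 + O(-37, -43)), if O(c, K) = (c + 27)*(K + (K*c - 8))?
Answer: -6043/17065 ≈ -0.35412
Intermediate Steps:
O(c, K) = (27 + c)*(-8 + K + K*c) (O(c, K) = (27 + c)*(K + (-8 + K*c)) = (27 + c)*(-8 + K + K*c))
(1890 + 4153)/(-1665 + O(-37, -43)) = (1890 + 4153)/(-1665 + (-216 - 8*(-37) + 27*(-43) - 43*(-37)**2 + 28*(-43)*(-37))) = 6043/(-1665 + (-216 + 296 - 1161 - 43*1369 + 44548)) = 6043/(-1665 + (-216 + 296 - 1161 - 58867 + 44548)) = 6043/(-1665 - 15400) = 6043/(-17065) = 6043*(-1/17065) = -6043/17065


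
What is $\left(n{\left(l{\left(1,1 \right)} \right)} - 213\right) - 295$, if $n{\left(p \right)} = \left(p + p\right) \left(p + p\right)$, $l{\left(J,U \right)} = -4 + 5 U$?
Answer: $-504$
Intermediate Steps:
$n{\left(p \right)} = 4 p^{2}$ ($n{\left(p \right)} = 2 p 2 p = 4 p^{2}$)
$\left(n{\left(l{\left(1,1 \right)} \right)} - 213\right) - 295 = \left(4 \left(-4 + 5 \cdot 1\right)^{2} - 213\right) - 295 = \left(4 \left(-4 + 5\right)^{2} - 213\right) - 295 = \left(4 \cdot 1^{2} - 213\right) - 295 = \left(4 \cdot 1 - 213\right) - 295 = \left(4 - 213\right) - 295 = -209 - 295 = -504$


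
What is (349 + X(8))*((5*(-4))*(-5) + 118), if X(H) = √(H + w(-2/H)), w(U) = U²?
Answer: 76082 + 109*√129/2 ≈ 76701.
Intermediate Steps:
X(H) = √(H + 4/H²) (X(H) = √(H + (-2/H)²) = √(H + 4/H²))
(349 + X(8))*((5*(-4))*(-5) + 118) = (349 + √(8 + 4/8²))*((5*(-4))*(-5) + 118) = (349 + √(8 + 4*(1/64)))*(-20*(-5) + 118) = (349 + √(8 + 1/16))*(100 + 118) = (349 + √(129/16))*218 = (349 + √129/4)*218 = 76082 + 109*√129/2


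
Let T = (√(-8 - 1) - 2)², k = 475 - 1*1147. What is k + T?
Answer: -677 - 12*I ≈ -677.0 - 12.0*I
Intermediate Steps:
k = -672 (k = 475 - 1147 = -672)
T = (-2 + 3*I)² (T = (√(-9) - 2)² = (3*I - 2)² = (-2 + 3*I)² ≈ -5.0 - 12.0*I)
k + T = -672 + (2 - 3*I)²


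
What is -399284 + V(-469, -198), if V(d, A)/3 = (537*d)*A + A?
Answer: 149200804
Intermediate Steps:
V(d, A) = 3*A + 1611*A*d (V(d, A) = 3*((537*d)*A + A) = 3*(537*A*d + A) = 3*(A + 537*A*d) = 3*A + 1611*A*d)
-399284 + V(-469, -198) = -399284 + 3*(-198)*(1 + 537*(-469)) = -399284 + 3*(-198)*(1 - 251853) = -399284 + 3*(-198)*(-251852) = -399284 + 149600088 = 149200804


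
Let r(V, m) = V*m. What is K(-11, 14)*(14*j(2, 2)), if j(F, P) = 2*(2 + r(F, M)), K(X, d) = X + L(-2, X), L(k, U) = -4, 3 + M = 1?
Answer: 840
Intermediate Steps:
M = -2 (M = -3 + 1 = -2)
K(X, d) = -4 + X (K(X, d) = X - 4 = -4 + X)
j(F, P) = 4 - 4*F (j(F, P) = 2*(2 + F*(-2)) = 2*(2 - 2*F) = 4 - 4*F)
K(-11, 14)*(14*j(2, 2)) = (-4 - 11)*(14*(4 - 4*2)) = -210*(4 - 8) = -210*(-4) = -15*(-56) = 840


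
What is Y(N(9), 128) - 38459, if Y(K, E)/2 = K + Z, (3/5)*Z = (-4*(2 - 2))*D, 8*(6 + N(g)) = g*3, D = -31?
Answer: -153857/4 ≈ -38464.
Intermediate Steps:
N(g) = -6 + 3*g/8 (N(g) = -6 + (g*3)/8 = -6 + (3*g)/8 = -6 + 3*g/8)
Z = 0 (Z = 5*(-4*(2 - 2)*(-31))/3 = 5*(-4*0*(-31))/3 = 5*(0*(-31))/3 = (5/3)*0 = 0)
Y(K, E) = 2*K (Y(K, E) = 2*(K + 0) = 2*K)
Y(N(9), 128) - 38459 = 2*(-6 + (3/8)*9) - 38459 = 2*(-6 + 27/8) - 38459 = 2*(-21/8) - 38459 = -21/4 - 38459 = -153857/4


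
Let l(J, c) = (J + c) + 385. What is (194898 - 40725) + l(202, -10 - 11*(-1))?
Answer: 154761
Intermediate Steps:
l(J, c) = 385 + J + c
(194898 - 40725) + l(202, -10 - 11*(-1)) = (194898 - 40725) + (385 + 202 + (-10 - 11*(-1))) = 154173 + (385 + 202 + (-10 + 11)) = 154173 + (385 + 202 + 1) = 154173 + 588 = 154761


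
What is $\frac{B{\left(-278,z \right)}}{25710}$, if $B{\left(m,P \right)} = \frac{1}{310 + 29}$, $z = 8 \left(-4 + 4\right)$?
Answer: $\frac{1}{8715690} \approx 1.1474 \cdot 10^{-7}$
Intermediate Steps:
$z = 0$ ($z = 8 \cdot 0 = 0$)
$B{\left(m,P \right)} = \frac{1}{339}$
$\frac{B{\left(-278,z \right)}}{25710} = \frac{1}{339 \cdot 25710} = \frac{1}{339} \cdot \frac{1}{25710} = \frac{1}{8715690}$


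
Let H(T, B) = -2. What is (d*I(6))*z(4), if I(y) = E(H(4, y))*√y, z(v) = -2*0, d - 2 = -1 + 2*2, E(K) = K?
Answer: 0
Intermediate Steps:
d = 5 (d = 2 + (-1 + 2*2) = 2 + (-1 + 4) = 2 + 3 = 5)
z(v) = 0
I(y) = -2*√y
(d*I(6))*z(4) = (5*(-2*√6))*0 = -10*√6*0 = 0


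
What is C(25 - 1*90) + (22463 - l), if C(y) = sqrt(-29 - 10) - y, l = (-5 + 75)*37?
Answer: 19938 + I*sqrt(39) ≈ 19938.0 + 6.245*I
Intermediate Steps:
l = 2590 (l = 70*37 = 2590)
C(y) = -y + I*sqrt(39) (C(y) = sqrt(-39) - y = I*sqrt(39) - y = -y + I*sqrt(39))
C(25 - 1*90) + (22463 - l) = (-(25 - 1*90) + I*sqrt(39)) + (22463 - 1*2590) = (-(25 - 90) + I*sqrt(39)) + (22463 - 2590) = (-1*(-65) + I*sqrt(39)) + 19873 = (65 + I*sqrt(39)) + 19873 = 19938 + I*sqrt(39)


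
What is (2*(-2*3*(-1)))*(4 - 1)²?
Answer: 108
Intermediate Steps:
(2*(-2*3*(-1)))*(4 - 1)² = (2*(-6*(-1)))*3² = (2*6)*9 = 12*9 = 108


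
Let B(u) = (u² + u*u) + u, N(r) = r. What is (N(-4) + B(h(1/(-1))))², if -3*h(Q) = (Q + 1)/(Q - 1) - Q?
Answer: 1369/81 ≈ 16.901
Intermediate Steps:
h(Q) = Q/3 - (1 + Q)/(3*(-1 + Q)) (h(Q) = -((Q + 1)/(Q - 1) - Q)/3 = -((1 + Q)/(-1 + Q) - Q)/3 = -(-Q + (1 + Q)/(-1 + Q))/3 = Q/3 - (1 + Q)/(3*(-1 + Q)))
B(u) = u + 2*u² (B(u) = (u² + u²) + u = 2*u² + u = u + 2*u²)
(N(-4) + B(h(1/(-1))))² = (-4 + ((-1 + (1/(-1))² - 2/(-1))/(3*(-1 + 1/(-1))))*(1 + 2*((-1 + (1/(-1))² - 2/(-1))/(3*(-1 + 1/(-1))))))² = (-4 + ((-1 + (-1)² - 2*(-1))/(3*(-1 - 1)))*(1 + 2*((-1 + (-1)² - 2*(-1))/(3*(-1 - 1)))))² = (-4 + ((⅓)*(-1 + 1 + 2)/(-2))*(1 + 2*((⅓)*(-1 + 1 + 2)/(-2))))² = (-4 + ((⅓)*(-½)*2)*(1 + 2*((⅓)*(-½)*2)))² = (-4 - (1 + 2*(-⅓))/3)² = (-4 - (1 - ⅔)/3)² = (-4 - ⅓*⅓)² = (-4 - ⅑)² = (-37/9)² = 1369/81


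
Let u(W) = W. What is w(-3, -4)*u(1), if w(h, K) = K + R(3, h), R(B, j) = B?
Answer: -1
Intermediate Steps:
w(h, K) = 3 + K (w(h, K) = K + 3 = 3 + K)
w(-3, -4)*u(1) = (3 - 4)*1 = -1*1 = -1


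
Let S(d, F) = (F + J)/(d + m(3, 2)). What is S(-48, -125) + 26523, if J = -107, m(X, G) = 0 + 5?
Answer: 1140721/43 ≈ 26528.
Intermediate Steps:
m(X, G) = 5
S(d, F) = (-107 + F)/(5 + d) (S(d, F) = (F - 107)/(d + 5) = (-107 + F)/(5 + d))
S(-48, -125) + 26523 = (-107 - 125)/(5 - 48) + 26523 = -232/(-43) + 26523 = -1/43*(-232) + 26523 = 232/43 + 26523 = 1140721/43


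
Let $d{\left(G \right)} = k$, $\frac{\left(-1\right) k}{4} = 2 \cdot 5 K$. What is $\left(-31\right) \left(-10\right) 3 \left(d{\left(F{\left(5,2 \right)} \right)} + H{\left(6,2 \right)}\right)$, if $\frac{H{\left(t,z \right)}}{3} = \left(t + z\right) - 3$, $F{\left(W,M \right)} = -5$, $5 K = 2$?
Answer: $-930$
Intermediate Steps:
$K = \frac{2}{5}$ ($K = \frac{1}{5} \cdot 2 = \frac{2}{5} \approx 0.4$)
$k = -16$ ($k = - 4 \cdot 2 \cdot 5 \cdot \frac{2}{5} = - 4 \cdot 10 \cdot \frac{2}{5} = \left(-4\right) 4 = -16$)
$d{\left(G \right)} = -16$
$H{\left(t,z \right)} = -9 + 3 t + 3 z$ ($H{\left(t,z \right)} = 3 \left(\left(t + z\right) - 3\right) = 3 \left(-3 + t + z\right) = -9 + 3 t + 3 z$)
$\left(-31\right) \left(-10\right) 3 \left(d{\left(F{\left(5,2 \right)} \right)} + H{\left(6,2 \right)}\right) = \left(-31\right) \left(-10\right) 3 \left(-16 + \left(-9 + 3 \cdot 6 + 3 \cdot 2\right)\right) = 310 \cdot 3 \left(-16 + \left(-9 + 18 + 6\right)\right) = 310 \cdot 3 \left(-16 + 15\right) = 310 \cdot 3 \left(-1\right) = 310 \left(-3\right) = -930$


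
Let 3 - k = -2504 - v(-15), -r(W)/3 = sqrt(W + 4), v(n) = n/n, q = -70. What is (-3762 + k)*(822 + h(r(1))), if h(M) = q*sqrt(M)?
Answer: -1030788 + 87780*I*sqrt(3)*5**(1/4) ≈ -1.0308e+6 + 2.2735e+5*I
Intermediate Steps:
v(n) = 1
r(W) = -3*sqrt(4 + W) (r(W) = -3*sqrt(W + 4) = -3*sqrt(4 + W))
h(M) = -70*sqrt(M)
k = 2508 (k = 3 - (-2504 - 1*1) = 3 - (-2504 - 1) = 3 - 1*(-2505) = 3 + 2505 = 2508)
(-3762 + k)*(822 + h(r(1))) = (-3762 + 2508)*(822 - 70*I*sqrt(3)*(4 + 1)**(1/4)) = -1254*(822 - 70*I*sqrt(3)*5**(1/4)) = -1030788 + 87780*I*sqrt(3)*5**(1/4)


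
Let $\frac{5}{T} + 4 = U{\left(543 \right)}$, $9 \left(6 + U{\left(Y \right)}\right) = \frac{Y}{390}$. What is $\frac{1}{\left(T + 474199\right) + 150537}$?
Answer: $\frac{11519}{7196328134} \approx 1.6007 \cdot 10^{-6}$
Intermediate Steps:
$U{\left(Y \right)} = -6 + \frac{Y}{3510}$ ($U{\left(Y \right)} = -6 + \frac{Y \frac{1}{390}}{9} = -6 + \frac{\frac{1}{390} Y}{9} = -6 + \frac{Y}{3510}$)
$T = - \frac{5850}{11519}$ ($T = \frac{5}{-4 + \left(-6 + \frac{1}{3510} \cdot 543\right)} = \frac{5}{-4 + \left(-6 + \frac{181}{1170}\right)} = \frac{5}{-4 - \frac{6839}{1170}} = \frac{5}{- \frac{11519}{1170}} = 5 \left(- \frac{1170}{11519}\right) = - \frac{5850}{11519} \approx -0.50786$)
$\frac{1}{\left(T + 474199\right) + 150537} = \frac{1}{\left(- \frac{5850}{11519} + 474199\right) + 150537} = \frac{1}{\frac{5462292431}{11519} + 150537} = \frac{1}{\frac{7196328134}{11519}} = \frac{11519}{7196328134}$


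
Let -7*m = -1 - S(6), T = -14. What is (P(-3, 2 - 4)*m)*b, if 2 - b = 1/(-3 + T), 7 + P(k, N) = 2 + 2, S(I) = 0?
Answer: -15/17 ≈ -0.88235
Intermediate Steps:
P(k, N) = -3 (P(k, N) = -7 + (2 + 2) = -7 + 4 = -3)
b = 35/17 (b = 2 - 1/(-3 - 14) = 2 - 1/(-17) = 2 - 1*(-1/17) = 2 + 1/17 = 35/17 ≈ 2.0588)
m = ⅐ (m = -(-1 - 1*0)/7 = -(-1 + 0)/7 = -⅐*(-1) = ⅐ ≈ 0.14286)
(P(-3, 2 - 4)*m)*b = -3*⅐*(35/17) = -3/7*35/17 = -15/17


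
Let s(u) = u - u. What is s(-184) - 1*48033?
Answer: -48033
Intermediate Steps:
s(u) = 0
s(-184) - 1*48033 = 0 - 1*48033 = 0 - 48033 = -48033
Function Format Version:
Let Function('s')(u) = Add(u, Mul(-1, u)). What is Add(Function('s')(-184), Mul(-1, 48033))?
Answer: -48033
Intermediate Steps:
Function('s')(u) = 0
Add(Function('s')(-184), Mul(-1, 48033)) = Add(0, Mul(-1, 48033)) = Add(0, -48033) = -48033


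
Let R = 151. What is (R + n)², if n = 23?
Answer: 30276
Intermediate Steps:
(R + n)² = (151 + 23)² = 174² = 30276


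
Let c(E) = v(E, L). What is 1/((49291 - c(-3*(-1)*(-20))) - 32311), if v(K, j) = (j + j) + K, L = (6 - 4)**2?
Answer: 1/17032 ≈ 5.8713e-5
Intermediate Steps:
L = 4 (L = 2**2 = 4)
v(K, j) = K + 2*j (v(K, j) = 2*j + K = K + 2*j)
c(E) = 8 + E (c(E) = E + 2*4 = E + 8 = 8 + E)
1/((49291 - c(-3*(-1)*(-20))) - 32311) = 1/((49291 - (8 - 3*(-1)*(-20))) - 32311) = 1/((49291 - (8 + 3*(-20))) - 32311) = 1/((49291 - (8 - 60)) - 32311) = 1/((49291 - 1*(-52)) - 32311) = 1/((49291 + 52) - 32311) = 1/(49343 - 32311) = 1/17032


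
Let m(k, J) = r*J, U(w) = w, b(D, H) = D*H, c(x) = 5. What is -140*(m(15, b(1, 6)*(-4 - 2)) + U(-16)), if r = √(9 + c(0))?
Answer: 2240 + 5040*√14 ≈ 21098.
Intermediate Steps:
r = √14 (r = √(9 + 5) = √14 ≈ 3.7417)
m(k, J) = J*√14 (m(k, J) = √14*J = J*√14)
-140*(m(15, b(1, 6)*(-4 - 2)) + U(-16)) = -140*(((1*6)*(-4 - 2))*√14 - 16) = -140*((6*(-6))*√14 - 16) = -140*(-36*√14 - 16) = -140*(-16 - 36*√14) = 2240 + 5040*√14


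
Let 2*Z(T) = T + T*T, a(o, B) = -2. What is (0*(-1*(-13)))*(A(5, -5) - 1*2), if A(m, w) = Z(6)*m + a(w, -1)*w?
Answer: 0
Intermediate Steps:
Z(T) = T/2 + T**2/2 (Z(T) = (T + T*T)/2 = (T + T**2)/2 = T/2 + T**2/2)
A(m, w) = -2*w + 21*m (A(m, w) = ((1/2)*6*(1 + 6))*m - 2*w = ((1/2)*6*7)*m - 2*w = 21*m - 2*w = -2*w + 21*m)
(0*(-1*(-13)))*(A(5, -5) - 1*2) = (0*(-1*(-13)))*((-2*(-5) + 21*5) - 1*2) = (0*13)*((10 + 105) - 2) = 0*(115 - 2) = 0*113 = 0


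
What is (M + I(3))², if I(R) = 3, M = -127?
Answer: 15376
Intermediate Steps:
(M + I(3))² = (-127 + 3)² = (-124)² = 15376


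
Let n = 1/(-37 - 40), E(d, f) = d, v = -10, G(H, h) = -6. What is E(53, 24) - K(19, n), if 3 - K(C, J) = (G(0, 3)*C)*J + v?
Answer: 3194/77 ≈ 41.481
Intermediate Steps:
n = -1/77 (n = 1/(-77) = -1/77 ≈ -0.012987)
K(C, J) = 13 + 6*C*J (K(C, J) = 3 - ((-6*C)*J - 10) = 3 - (-6*C*J - 10) = 3 - (-10 - 6*C*J) = 3 + (10 + 6*C*J) = 13 + 6*C*J)
E(53, 24) - K(19, n) = 53 - (13 + 6*19*(-1/77)) = 53 - (13 - 114/77) = 53 - 1*887/77 = 53 - 887/77 = 3194/77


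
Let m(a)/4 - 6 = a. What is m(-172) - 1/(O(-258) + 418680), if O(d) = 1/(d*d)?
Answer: -18505026372508/27869015521 ≈ -664.00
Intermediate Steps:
m(a) = 24 + 4*a
O(d) = d⁻²
m(-172) - 1/(O(-258) + 418680) = (24 + 4*(-172)) - 1/((-258)⁻² + 418680) = (24 - 688) - 1/(1/66564 + 418680) = -664 - 1/27869015521/66564 = -664 - 1*66564/27869015521 = -664 - 66564/27869015521 = -18505026372508/27869015521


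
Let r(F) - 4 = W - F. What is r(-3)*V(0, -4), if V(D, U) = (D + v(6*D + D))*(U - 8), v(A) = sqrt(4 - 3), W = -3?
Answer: -48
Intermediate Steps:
v(A) = 1 (v(A) = sqrt(1) = 1)
V(D, U) = (1 + D)*(-8 + U) (V(D, U) = (D + 1)*(U - 8) = (1 + D)*(-8 + U))
r(F) = 1 - F (r(F) = 4 + (-3 - F) = 1 - F)
r(-3)*V(0, -4) = (1 - 1*(-3))*(-8 - 4 - 8*0 + 0*(-4)) = (1 + 3)*(-8 - 4 + 0 + 0) = 4*(-12) = -48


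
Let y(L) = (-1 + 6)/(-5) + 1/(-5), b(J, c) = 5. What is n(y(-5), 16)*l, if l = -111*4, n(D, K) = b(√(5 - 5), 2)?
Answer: -2220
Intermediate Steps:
y(L) = -6/5 (y(L) = 5*(-⅕) + 1*(-⅕) = -1 - ⅕ = -6/5)
n(D, K) = 5
l = -444
n(y(-5), 16)*l = 5*(-444) = -2220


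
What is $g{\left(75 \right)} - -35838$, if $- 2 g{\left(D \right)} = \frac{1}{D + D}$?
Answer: $\frac{10751399}{300} \approx 35838.0$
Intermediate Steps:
$g{\left(D \right)} = - \frac{1}{4 D}$ ($g{\left(D \right)} = - \frac{1}{2 \left(D + D\right)} = - \frac{1}{2 \cdot 2 D} = - \frac{\frac{1}{2} \frac{1}{D}}{2} = - \frac{1}{4 D}$)
$g{\left(75 \right)} - -35838 = - \frac{1}{4 \cdot 75} - -35838 = \left(- \frac{1}{4}\right) \frac{1}{75} + 35838 = - \frac{1}{300} + 35838 = \frac{10751399}{300}$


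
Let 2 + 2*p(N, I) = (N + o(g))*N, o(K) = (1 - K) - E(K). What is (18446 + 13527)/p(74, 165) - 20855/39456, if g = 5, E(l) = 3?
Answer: 201641333/16295328 ≈ 12.374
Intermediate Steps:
o(K) = -2 - K (o(K) = (1 - K) - 1*3 = (1 - K) - 3 = -2 - K)
p(N, I) = -1 + N*(-7 + N)/2 (p(N, I) = -1 + ((N + (-2 - 1*5))*N)/2 = -1 + ((N + (-2 - 5))*N)/2 = -1 + ((N - 7)*N)/2 = -1 + ((-7 + N)*N)/2 = -1 + (N*(-7 + N))/2 = -1 + N*(-7 + N)/2)
(18446 + 13527)/p(74, 165) - 20855/39456 = (18446 + 13527)/(-1 + (½)*74² - 7/2*74) - 20855/39456 = 31973/(-1 + (½)*5476 - 259) - 20855*1/39456 = 31973/(-1 + 2738 - 259) - 20855/39456 = 31973/2478 - 20855/39456 = 201641333/16295328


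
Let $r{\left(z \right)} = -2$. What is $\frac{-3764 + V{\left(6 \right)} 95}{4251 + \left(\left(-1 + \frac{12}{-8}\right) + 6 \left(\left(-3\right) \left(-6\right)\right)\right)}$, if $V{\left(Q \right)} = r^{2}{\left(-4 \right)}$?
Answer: $- \frac{6768}{8713} \approx -0.77677$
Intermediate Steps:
$V{\left(Q \right)} = 4$ ($V{\left(Q \right)} = \left(-2\right)^{2} = 4$)
$\frac{-3764 + V{\left(6 \right)} 95}{4251 + \left(\left(-1 + \frac{12}{-8}\right) + 6 \left(\left(-3\right) \left(-6\right)\right)\right)} = \frac{-3764 + 4 \cdot 95}{4251 + \left(\left(-1 + \frac{12}{-8}\right) + 6 \left(\left(-3\right) \left(-6\right)\right)\right)} = \frac{-3764 + 380}{4251 + \left(\left(-1 + 12 \left(- \frac{1}{8}\right)\right) + 6 \cdot 18\right)} = - \frac{3384}{4251 + \left(\left(-1 - \frac{3}{2}\right) + 108\right)} = - \frac{3384}{4251 + \left(- \frac{5}{2} + 108\right)} = - \frac{3384}{4251 + \frac{211}{2}} = - \frac{3384}{\frac{8713}{2}} = \left(-3384\right) \frac{2}{8713} = - \frac{6768}{8713}$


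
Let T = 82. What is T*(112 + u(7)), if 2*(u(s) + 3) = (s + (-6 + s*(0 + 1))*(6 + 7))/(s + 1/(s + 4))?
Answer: 353092/39 ≈ 9053.6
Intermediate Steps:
u(s) = -3 + (-78 + 14*s)/(2*(s + 1/(4 + s))) (u(s) = -3 + ((s + (-6 + s*(0 + 1))*(6 + 7))/(s + 1/(s + 4)))/2 = -3 + ((s + (-6 + s*1)*13)/(s + 1/(4 + s)))/2 = -3 + ((s + (-6 + s)*13)/(s + 1/(4 + s)))/2 = -3 + ((s + (-78 + 13*s))/(s + 1/(4 + s)))/2 = -3 + ((-78 + 14*s)/(s + 1/(4 + s)))/2 = -3 + (-78 + 14*s)/(2*(s + 1/(4 + s))))
T*(112 + u(7)) = 82*(112 + (-159 - 23*7 + 4*7²)/(1 + 7² + 4*7)) = 82*(112 + (-159 - 161 + 4*49)/(1 + 49 + 28)) = 82*(112 + (-159 - 161 + 196)/78) = 82*(112 + (1/78)*(-124)) = 82*(112 - 62/39) = 82*(4306/39) = 353092/39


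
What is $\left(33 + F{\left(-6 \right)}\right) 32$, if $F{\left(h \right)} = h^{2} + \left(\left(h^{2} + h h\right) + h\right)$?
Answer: $4320$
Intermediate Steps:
$F{\left(h \right)} = h + 3 h^{2}$ ($F{\left(h \right)} = h^{2} + \left(\left(h^{2} + h^{2}\right) + h\right) = h^{2} + \left(2 h^{2} + h\right) = h^{2} + \left(h + 2 h^{2}\right) = h + 3 h^{2}$)
$\left(33 + F{\left(-6 \right)}\right) 32 = \left(33 - 6 \left(1 + 3 \left(-6\right)\right)\right) 32 = \left(33 - 6 \left(1 - 18\right)\right) 32 = \left(33 - -102\right) 32 = \left(33 + 102\right) 32 = 135 \cdot 32 = 4320$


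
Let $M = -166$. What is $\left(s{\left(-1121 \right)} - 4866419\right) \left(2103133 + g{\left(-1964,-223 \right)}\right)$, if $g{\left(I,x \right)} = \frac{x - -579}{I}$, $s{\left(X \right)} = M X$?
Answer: $- \frac{4833090710045262}{491} \approx -9.8434 \cdot 10^{12}$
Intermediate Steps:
$s{\left(X \right)} = - 166 X$
$g{\left(I,x \right)} = \frac{579 + x}{I}$ ($g{\left(I,x \right)} = \frac{x + 579}{I} = \frac{579 + x}{I}$)
$\left(s{\left(-1121 \right)} - 4866419\right) \left(2103133 + g{\left(-1964,-223 \right)}\right) = \left(\left(-166\right) \left(-1121\right) - 4866419\right) \left(2103133 + \frac{579 - 223}{-1964}\right) = \left(186086 - 4866419\right) \left(2103133 - \frac{89}{491}\right) = - 4680333 \left(2103133 - \frac{89}{491}\right) = \left(-4680333\right) \frac{1032638214}{491} = - \frac{4833090710045262}{491}$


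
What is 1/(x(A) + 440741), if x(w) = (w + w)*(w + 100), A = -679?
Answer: 1/1227023 ≈ 8.1498e-7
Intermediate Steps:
x(w) = 2*w*(100 + w) (x(w) = (2*w)*(100 + w) = 2*w*(100 + w))
1/(x(A) + 440741) = 1/(2*(-679)*(100 - 679) + 440741) = 1/(2*(-679)*(-579) + 440741) = 1/(786282 + 440741) = 1/1227023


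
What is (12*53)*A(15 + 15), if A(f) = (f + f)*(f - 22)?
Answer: 305280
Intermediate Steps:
A(f) = 2*f*(-22 + f) (A(f) = (2*f)*(-22 + f) = 2*f*(-22 + f))
(12*53)*A(15 + 15) = (12*53)*(2*(15 + 15)*(-22 + (15 + 15))) = 636*(2*30*(-22 + 30)) = 636*(2*30*8) = 636*480 = 305280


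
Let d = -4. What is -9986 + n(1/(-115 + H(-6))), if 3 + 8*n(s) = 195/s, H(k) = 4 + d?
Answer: -25579/2 ≈ -12790.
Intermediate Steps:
H(k) = 0 (H(k) = 4 - 4 = 0)
n(s) = -3/8 + 195/(8*s) (n(s) = -3/8 + (195/s)/8 = -3/8 + 195/(8*s))
-9986 + n(1/(-115 + H(-6))) = -9986 + 3*(65 - 1/(-115 + 0))/(8*(1/(-115 + 0))) = -9986 + 3*(65 - 1/(-115))/(8*(1/(-115))) = -9986 + 3*(65 - 1*(-1/115))/(8*(-1/115)) = -9986 + (3/8)*(-115)*(65 + 1/115) = -9986 + (3/8)*(-115)*(7476/115) = -9986 - 5607/2 = -25579/2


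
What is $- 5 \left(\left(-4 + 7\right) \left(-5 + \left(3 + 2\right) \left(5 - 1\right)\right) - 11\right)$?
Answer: $-170$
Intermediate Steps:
$- 5 \left(\left(-4 + 7\right) \left(-5 + \left(3 + 2\right) \left(5 - 1\right)\right) - 11\right) = - 5 \left(3 \left(-5 + 5 \cdot 4\right) - 11\right) = - 5 \left(3 \left(-5 + 20\right) - 11\right) = - 5 \left(3 \cdot 15 - 11\right) = - 5 \left(45 - 11\right) = \left(-5\right) 34 = -170$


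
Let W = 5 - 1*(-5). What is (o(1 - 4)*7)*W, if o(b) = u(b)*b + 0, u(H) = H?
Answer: 630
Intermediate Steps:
W = 10 (W = 5 + 5 = 10)
o(b) = b² (o(b) = b*b + 0 = b² + 0 = b²)
(o(1 - 4)*7)*W = ((1 - 4)²*7)*10 = ((-3)²*7)*10 = (9*7)*10 = 63*10 = 630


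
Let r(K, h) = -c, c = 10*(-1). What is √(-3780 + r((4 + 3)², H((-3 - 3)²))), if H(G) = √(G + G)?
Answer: I*√3770 ≈ 61.4*I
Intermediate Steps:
c = -10
H(G) = √2*√G (H(G) = √(2*G) = √2*√G)
r(K, h) = 10 (r(K, h) = -1*(-10) = 10)
√(-3780 + r((4 + 3)², H((-3 - 3)²))) = √(-3780 + 10) = √(-3770) = I*√3770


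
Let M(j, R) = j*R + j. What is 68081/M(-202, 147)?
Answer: -68081/29896 ≈ -2.2773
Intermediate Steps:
M(j, R) = j + R*j (M(j, R) = R*j + j = j + R*j)
68081/M(-202, 147) = 68081/((-202*(1 + 147))) = 68081/((-202*148)) = 68081/(-29896) = 68081*(-1/29896) = -68081/29896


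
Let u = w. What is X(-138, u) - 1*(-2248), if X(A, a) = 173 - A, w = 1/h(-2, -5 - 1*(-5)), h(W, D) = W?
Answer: 2559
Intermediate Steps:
w = -½ (w = 1/(-2) = -½ ≈ -0.50000)
u = -½ ≈ -0.50000
X(-138, u) - 1*(-2248) = (173 - 1*(-138)) - 1*(-2248) = (173 + 138) + 2248 = 311 + 2248 = 2559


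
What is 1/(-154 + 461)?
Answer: 1/307 ≈ 0.0032573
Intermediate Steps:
1/(-154 + 461) = 1/307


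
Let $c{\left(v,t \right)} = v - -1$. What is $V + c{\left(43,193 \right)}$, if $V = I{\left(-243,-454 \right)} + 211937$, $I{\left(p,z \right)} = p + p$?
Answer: $211495$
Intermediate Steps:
$I{\left(p,z \right)} = 2 p$
$c{\left(v,t \right)} = 1 + v$ ($c{\left(v,t \right)} = v + 1 = 1 + v$)
$V = 211451$ ($V = 2 \left(-243\right) + 211937 = -486 + 211937 = 211451$)
$V + c{\left(43,193 \right)} = 211451 + \left(1 + 43\right) = 211451 + 44 = 211495$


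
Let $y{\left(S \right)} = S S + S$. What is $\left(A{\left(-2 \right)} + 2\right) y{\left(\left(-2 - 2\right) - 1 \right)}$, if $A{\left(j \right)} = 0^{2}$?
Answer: $40$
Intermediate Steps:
$y{\left(S \right)} = S + S^{2}$ ($y{\left(S \right)} = S^{2} + S = S + S^{2}$)
$A{\left(j \right)} = 0$
$\left(A{\left(-2 \right)} + 2\right) y{\left(\left(-2 - 2\right) - 1 \right)} = \left(0 + 2\right) \left(\left(-2 - 2\right) - 1\right) \left(1 - 5\right) = 2 \left(-4 - 1\right) \left(1 - 5\right) = 2 \left(- 5 \left(1 - 5\right)\right) = 2 \left(\left(-5\right) \left(-4\right)\right) = 2 \cdot 20 = 40$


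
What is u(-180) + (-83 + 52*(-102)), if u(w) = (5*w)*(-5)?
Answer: -887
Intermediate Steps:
u(w) = -25*w
u(-180) + (-83 + 52*(-102)) = -25*(-180) + (-83 + 52*(-102)) = 4500 + (-83 - 5304) = 4500 - 5387 = -887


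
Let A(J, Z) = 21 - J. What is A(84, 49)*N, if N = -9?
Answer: 567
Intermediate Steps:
A(84, 49)*N = (21 - 1*84)*(-9) = (21 - 84)*(-9) = -63*(-9) = 567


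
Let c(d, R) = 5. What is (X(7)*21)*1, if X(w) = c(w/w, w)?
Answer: 105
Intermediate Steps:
X(w) = 5
(X(7)*21)*1 = (5*21)*1 = 105*1 = 105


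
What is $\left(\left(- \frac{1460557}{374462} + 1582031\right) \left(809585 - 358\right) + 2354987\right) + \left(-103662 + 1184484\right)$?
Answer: $\frac{479394670128005413}{374462} \approx 1.2802 \cdot 10^{12}$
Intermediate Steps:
$\left(\left(- \frac{1460557}{374462} + 1582031\right) \left(809585 - 358\right) + 2354987\right) + \left(-103662 + 1184484\right) = \left(\left(\left(-1460557\right) \frac{1}{374462} + 1582031\right) 809227 + 2354987\right) + 1080822 = \left(\left(- \frac{1460557}{374462} + 1582031\right) 809227 + 2354987\right) + 1080822 = \left(\frac{592409031765}{374462} \cdot 809227 + 2354987\right) + 1080822 = \left(\frac{479393383548095655}{374462} + 2354987\right) + 1080822 = \frac{479394265401237649}{374462} + 1080822 = \frac{479394670128005413}{374462}$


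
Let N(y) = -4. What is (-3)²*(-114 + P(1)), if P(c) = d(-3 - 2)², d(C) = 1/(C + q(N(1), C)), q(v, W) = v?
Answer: -9233/9 ≈ -1025.9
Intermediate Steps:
d(C) = 1/(-4 + C) (d(C) = 1/(C - 4) = 1/(-4 + C))
P(c) = 1/81 (P(c) = (1/(-4 + (-3 - 2)))² = (1/(-4 - 5))² = (1/(-9))² = (-⅑)² = 1/81)
(-3)²*(-114 + P(1)) = (-3)²*(-114 + 1/81) = 9*(-9233/81) = -9233/9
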